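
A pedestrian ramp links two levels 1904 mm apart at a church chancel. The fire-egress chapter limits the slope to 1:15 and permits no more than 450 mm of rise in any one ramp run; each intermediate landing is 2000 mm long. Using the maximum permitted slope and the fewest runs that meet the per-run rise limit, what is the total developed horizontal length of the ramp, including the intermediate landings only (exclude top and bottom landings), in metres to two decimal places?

1904 / 450 = 4.231 → round up to 5 ramp runs. That means 4 intermediate landings.
Ramp run (horizontal) at 1:15: 1904 × 15 = 28560 mm.
Intermediate landings: 4 × 2000 = 8000 mm.
Developed length = 28560 + 8000 = 36560 mm.
= 36.56 m.

36.56 m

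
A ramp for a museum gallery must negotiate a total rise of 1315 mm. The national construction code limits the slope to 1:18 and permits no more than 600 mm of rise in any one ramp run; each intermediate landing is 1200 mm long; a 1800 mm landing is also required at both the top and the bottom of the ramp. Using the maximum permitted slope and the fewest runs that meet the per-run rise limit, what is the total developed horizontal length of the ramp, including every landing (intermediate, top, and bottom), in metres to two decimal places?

⌈1315/600⌉ = 3 ramp runs. That means 2 intermediate landings.
Horizontal run for 1315 mm of rise at 1:18 is 1315 × 18 = 23670 mm.
2 intermediate landings contribute 2 × 1200 = 2400 mm.
Top and bottom landings: 2 × 1800 = 3600 mm.
Total = 23670 + 2400 + 3600 = 29670 mm.
= 29.67 m.

29.67 m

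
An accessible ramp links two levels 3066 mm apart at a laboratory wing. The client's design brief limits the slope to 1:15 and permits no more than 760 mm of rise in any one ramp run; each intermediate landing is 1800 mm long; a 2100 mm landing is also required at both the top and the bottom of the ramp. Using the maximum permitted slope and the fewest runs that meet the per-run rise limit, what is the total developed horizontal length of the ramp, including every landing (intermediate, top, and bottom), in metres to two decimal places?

57.39 m

3066 / 760 = 4.034 → round up to 5 ramp runs. That means 4 intermediate landings.
Ramp run (horizontal) at 1:15: 3066 × 15 = 45990 mm.
Intermediate landings: 4 × 1800 = 7200 mm.
Top and bottom landings: 2 × 2100 = 4200 mm.
Total = 45990 + 7200 + 4200 = 57390 mm.
= 57.39 m.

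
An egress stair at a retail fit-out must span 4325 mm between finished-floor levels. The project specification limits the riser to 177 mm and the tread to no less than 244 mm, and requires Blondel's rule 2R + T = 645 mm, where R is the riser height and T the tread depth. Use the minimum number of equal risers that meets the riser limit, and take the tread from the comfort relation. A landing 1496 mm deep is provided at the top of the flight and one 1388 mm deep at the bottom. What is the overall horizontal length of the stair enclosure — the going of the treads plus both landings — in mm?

10060 mm

4325 / 177 = 24.44, so 25 risers are needed.
Riser R = 4325 / 25 = 173 mm, within the 177 mm limit.
T = 645 − 2·173 = 299 mm, which satisfies the 244 mm minimum.
25 risers give 24 treads; going = 24 × 299 = 7176 mm.
Add landings: 7176 + 1496 + 1388 = 10060 mm.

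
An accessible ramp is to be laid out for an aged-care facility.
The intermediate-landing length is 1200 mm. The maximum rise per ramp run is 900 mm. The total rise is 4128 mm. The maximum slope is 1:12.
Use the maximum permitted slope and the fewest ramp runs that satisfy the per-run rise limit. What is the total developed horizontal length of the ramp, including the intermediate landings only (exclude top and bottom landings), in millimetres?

54336 mm

4128 / 900 = 4.59, so 5 ramp runs are needed. That means 4 intermediate landings.
Horizontal run for 4128 mm of rise at 1:12 is 4128 × 12 = 49536 mm.
4 intermediate landings contribute 4 × 1200 = 4800 mm.
Total developed length = 49536 + 4800 = 54336 mm.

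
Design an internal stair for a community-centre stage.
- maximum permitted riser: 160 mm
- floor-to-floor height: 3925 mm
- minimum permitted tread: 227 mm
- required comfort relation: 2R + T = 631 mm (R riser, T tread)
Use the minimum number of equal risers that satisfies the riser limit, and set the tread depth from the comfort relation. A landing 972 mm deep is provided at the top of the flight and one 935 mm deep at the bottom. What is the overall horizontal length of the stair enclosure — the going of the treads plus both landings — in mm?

9515 mm

⌈3925/160⌉ = 25 risers.
R = 3925 ÷ 25 = 157 mm.
From 2R + T = 631: T = 631 − 314 = 317 mm.
Treads = 25 − 1 = 24; going = 24 × 317 = 7608 mm.
Add landings: 7608 + 972 + 935 = 9515 mm.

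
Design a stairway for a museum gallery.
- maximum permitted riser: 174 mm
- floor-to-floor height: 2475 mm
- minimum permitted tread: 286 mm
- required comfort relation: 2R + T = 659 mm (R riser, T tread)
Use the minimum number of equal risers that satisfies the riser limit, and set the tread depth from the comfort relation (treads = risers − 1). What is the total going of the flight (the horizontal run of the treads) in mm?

2475 / 174 = 14.224 → round up to 15 risers.
R = 2475 ÷ 15 = 165 mm.
Tread T = 659 − 2 × 165 = 329 mm (≥ 286 mm).
Treads = 15 − 1 = 14; going = 14 × 329 = 4606 mm.

4606 mm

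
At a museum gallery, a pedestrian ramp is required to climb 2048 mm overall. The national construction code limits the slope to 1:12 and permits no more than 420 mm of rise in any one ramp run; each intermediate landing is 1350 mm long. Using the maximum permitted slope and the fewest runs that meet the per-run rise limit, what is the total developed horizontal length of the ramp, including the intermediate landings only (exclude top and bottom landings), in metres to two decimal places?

29.98 m

2048 / 420 = 4.876 → round up to 5 ramp runs. That means 4 intermediate landings.
Horizontal run for 2048 mm of rise at 1:12 is 2048 × 12 = 24576 mm.
4 intermediate landings contribute 4 × 1350 = 5400 mm.
Developed length = 24576 + 5400 = 29976 mm.
= 29.98 m.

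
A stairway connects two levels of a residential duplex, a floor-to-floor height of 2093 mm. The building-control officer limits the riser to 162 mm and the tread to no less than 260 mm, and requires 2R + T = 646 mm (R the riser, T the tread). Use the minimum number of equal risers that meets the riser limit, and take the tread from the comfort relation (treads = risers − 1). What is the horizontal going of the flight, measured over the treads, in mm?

2093 / 162 = 12.920 → round up to 13 risers.
R = 2093 ÷ 13 = 161 mm.
From 2R + T = 646: T = 646 − 322 = 324 mm.
Going = (13 − 1) × 324 = 3888 mm.

3888 mm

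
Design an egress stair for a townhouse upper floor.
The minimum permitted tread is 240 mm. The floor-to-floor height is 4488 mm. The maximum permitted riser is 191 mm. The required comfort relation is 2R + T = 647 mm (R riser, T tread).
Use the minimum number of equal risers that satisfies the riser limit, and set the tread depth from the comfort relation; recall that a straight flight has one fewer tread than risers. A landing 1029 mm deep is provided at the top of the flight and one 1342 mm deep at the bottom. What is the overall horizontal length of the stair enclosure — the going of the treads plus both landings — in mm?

⌈4488/191⌉ = 24 risers.
R = 4488 ÷ 24 = 187 mm.
Tread T = 647 − 2 × 187 = 273 mm (≥ 240 mm).
Treads = 24 − 1 = 23; going = 23 × 273 = 6279 mm.
Add landings: 6279 + 1029 + 1342 = 8650 mm.

8650 mm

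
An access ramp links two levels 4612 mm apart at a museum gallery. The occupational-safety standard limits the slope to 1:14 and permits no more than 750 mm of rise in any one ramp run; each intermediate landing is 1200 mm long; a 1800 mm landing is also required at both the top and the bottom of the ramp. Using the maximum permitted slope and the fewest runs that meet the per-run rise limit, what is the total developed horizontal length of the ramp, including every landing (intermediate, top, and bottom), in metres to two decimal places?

75.37 m

4612 / 750 = 6.15, so 7 ramp runs are needed. That means 6 intermediate landings.
Horizontal run for 4612 mm of rise at 1:14 is 4612 × 14 = 64568 mm.
Intermediate landings: 6 × 1200 = 7200 mm.
Top and bottom landings: 2 × 1800 = 3600 mm.
Total = 64568 + 7200 + 3600 = 75368 mm.
= 75.37 m.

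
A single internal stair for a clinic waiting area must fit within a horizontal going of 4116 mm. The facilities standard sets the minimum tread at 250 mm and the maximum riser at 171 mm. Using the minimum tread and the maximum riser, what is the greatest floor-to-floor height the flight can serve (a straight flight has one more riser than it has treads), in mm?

2907 mm

Treads that fit: ⌊4116 / 250⌋ = 16.
Risers = treads + 1 = 17.
Maximum height = 17 × 171 = 2907 mm.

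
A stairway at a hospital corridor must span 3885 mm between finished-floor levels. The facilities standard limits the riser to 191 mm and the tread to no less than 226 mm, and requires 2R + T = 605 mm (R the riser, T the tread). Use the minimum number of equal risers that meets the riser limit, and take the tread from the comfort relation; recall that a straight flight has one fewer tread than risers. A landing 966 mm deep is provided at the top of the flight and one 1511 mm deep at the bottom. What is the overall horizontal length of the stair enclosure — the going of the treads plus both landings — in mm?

7177 mm

⌈3885/191⌉ = 21 risers.
R = 3885 ÷ 21 = 185 mm.
Tread T = 605 − 2 × 185 = 235 mm (≥ 226 mm).
21 risers give 20 treads; going = 20 × 235 = 4700 mm.
Enclosure = 4700 + 966 + 1511 = 7177 mm.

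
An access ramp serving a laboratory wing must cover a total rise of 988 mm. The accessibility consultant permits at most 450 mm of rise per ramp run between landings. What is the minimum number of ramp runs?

⌈988/450⌉ = 3 ramp runs.

3 runs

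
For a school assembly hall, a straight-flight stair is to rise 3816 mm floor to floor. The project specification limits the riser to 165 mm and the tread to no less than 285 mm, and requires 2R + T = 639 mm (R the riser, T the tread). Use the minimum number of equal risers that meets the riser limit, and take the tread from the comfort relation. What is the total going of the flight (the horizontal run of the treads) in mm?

3816 / 165 = 23.127 → round up to 24 risers.
Each riser is 3816/24 = 159 mm (≤ 165 mm).
From 2R + T = 639: T = 639 − 318 = 321 mm.
24 risers give 23 treads; going = 23 × 321 = 7383 mm.

7383 mm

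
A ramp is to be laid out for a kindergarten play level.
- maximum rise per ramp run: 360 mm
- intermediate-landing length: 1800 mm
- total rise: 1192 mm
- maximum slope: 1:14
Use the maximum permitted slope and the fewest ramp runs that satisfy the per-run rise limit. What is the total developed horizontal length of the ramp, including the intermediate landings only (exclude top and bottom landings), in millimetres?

⌈1192/360⌉ = 4 ramp runs. That means 3 intermediate landings.
Ramp run (horizontal) at 1:14: 1192 × 14 = 16688 mm.
3 intermediate landings contribute 3 × 1800 = 5400 mm.
Total developed length = 16688 + 5400 = 22088 mm.

22088 mm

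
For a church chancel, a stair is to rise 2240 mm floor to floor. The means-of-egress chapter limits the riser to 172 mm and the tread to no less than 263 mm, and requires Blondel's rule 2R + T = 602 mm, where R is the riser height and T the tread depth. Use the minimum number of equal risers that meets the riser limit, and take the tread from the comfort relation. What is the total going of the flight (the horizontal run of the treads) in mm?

2240 / 172 = 13.023 → round up to 14 risers.
Riser R = 2240 / 14 = 160 mm, within the 172 mm limit.
T = 602 − 2·160 = 282 mm, which satisfies the 263 mm minimum.
Treads = 14 − 1 = 13; going = 13 × 282 = 3666 mm.

3666 mm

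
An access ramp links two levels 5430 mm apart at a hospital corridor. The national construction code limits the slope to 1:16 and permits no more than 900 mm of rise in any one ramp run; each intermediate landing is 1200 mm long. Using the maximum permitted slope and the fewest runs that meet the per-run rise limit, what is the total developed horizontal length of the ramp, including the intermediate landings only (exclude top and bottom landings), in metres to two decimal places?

94.08 m

⌈5430/900⌉ = 7 ramp runs. That means 6 intermediate landings.
Horizontal run for 5430 mm of rise at 1:16 is 5430 × 16 = 86880 mm.
6 intermediate landings contribute 6 × 1200 = 7200 mm.
Developed length = 86880 + 7200 = 94080 mm.
= 94.08 m.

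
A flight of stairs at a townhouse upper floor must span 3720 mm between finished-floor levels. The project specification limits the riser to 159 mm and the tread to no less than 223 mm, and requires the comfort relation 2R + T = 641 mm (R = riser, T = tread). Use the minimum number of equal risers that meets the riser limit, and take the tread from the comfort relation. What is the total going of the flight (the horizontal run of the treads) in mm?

7613 mm

⌈3720/159⌉ = 24 risers.
Riser R = 3720 / 24 = 155 mm, within the 159 mm limit.
T = 641 − 2·155 = 331 mm, which satisfies the 223 mm minimum.
24 risers give 23 treads; going = 23 × 331 = 7613 mm.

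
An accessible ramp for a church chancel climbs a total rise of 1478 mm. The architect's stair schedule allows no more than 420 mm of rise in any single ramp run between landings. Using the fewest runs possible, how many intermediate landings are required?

3 intermediate landings

⌈1478/420⌉ = 4 ramp runs.
4 runs are separated by 3 intermediate landings.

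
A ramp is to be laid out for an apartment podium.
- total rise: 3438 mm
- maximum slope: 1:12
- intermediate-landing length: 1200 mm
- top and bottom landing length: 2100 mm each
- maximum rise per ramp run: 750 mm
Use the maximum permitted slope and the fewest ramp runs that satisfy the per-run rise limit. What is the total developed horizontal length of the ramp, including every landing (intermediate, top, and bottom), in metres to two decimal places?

3438 / 750 = 4.58, so 5 ramp runs are needed. That means 4 intermediate landings.
Ramp run (horizontal) at 1:12: 3438 × 12 = 41256 mm.
Intermediate landings: 4 × 1200 = 4800 mm.
Top and bottom landings: 2 × 2100 = 4200 mm.
Total = 41256 + 4800 + 4200 = 50256 mm.
= 50.26 m.

50.26 m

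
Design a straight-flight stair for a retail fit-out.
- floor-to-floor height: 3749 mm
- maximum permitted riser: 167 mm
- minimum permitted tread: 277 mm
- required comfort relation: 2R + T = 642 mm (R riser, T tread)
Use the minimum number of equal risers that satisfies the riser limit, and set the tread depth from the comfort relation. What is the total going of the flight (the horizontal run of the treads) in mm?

3749 / 167 = 22.449 → round up to 23 risers.
Each riser is 3749/23 = 163 mm (≤ 167 mm).
From 2R + T = 642: T = 642 − 326 = 316 mm.
Treads = 23 − 1 = 22; going = 22 × 316 = 6952 mm.

6952 mm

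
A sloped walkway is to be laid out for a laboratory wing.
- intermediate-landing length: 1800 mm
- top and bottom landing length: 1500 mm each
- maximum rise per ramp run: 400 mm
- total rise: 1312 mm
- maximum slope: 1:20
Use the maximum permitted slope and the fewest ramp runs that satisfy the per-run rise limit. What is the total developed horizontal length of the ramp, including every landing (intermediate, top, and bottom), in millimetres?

34640 mm

⌈1312/400⌉ = 4 ramp runs. That means 3 intermediate landings.
Ramp run (horizontal) at 1:20: 1312 × 20 = 26240 mm.
Intermediate landings: 3 × 1800 = 5400 mm.
Top and bottom landings: 2 × 1500 = 3000 mm.
Total = 26240 + 5400 + 3000 = 34640 mm.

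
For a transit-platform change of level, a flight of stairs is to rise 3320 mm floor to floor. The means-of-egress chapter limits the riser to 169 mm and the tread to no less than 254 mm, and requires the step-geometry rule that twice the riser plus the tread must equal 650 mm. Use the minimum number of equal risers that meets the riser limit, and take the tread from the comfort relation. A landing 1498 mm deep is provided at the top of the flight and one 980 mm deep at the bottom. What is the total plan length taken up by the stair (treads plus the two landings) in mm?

8520 mm

3320 / 169 = 19.64, so 20 risers are needed.
Riser R = 3320 / 20 = 166 mm, within the 169 mm limit.
From 2R + T = 650: T = 650 − 332 = 318 mm.
Treads = 20 − 1 = 19; going = 19 × 318 = 6042 mm.
Enclosure = 6042 + 1498 + 980 = 8520 mm.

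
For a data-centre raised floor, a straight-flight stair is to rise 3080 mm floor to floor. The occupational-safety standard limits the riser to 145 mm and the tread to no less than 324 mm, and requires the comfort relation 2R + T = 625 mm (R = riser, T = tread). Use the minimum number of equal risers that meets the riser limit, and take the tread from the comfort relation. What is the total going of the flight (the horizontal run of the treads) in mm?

7245 mm

3080 / 145 = 21.241 → round up to 22 risers.
R = 3080 ÷ 22 = 140 mm.
From 2R + T = 625: T = 625 − 280 = 345 mm.
Treads = 22 − 1 = 21; going = 21 × 345 = 7245 mm.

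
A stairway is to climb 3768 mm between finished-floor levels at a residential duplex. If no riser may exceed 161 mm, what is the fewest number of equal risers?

24 risers

⌈3768/161⌉ = 24 risers.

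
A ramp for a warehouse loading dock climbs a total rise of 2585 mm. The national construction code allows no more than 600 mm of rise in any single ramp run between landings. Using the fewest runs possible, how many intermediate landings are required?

4 intermediate landings

At most 600 each: 2585/600 = 4.31, giving 5 ramp runs.
5 runs are separated by 4 intermediate landings.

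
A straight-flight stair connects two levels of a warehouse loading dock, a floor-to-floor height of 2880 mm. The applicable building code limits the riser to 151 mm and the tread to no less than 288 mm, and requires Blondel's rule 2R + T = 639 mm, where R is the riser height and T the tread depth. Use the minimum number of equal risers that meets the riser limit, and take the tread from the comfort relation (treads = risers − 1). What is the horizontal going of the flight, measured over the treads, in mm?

2880 / 151 = 19.07, so 20 risers are needed.
Riser R = 2880 / 20 = 144 mm, within the 151 mm limit.
T = 639 − 2·144 = 351 mm, which satisfies the 288 mm minimum.
Treads = 20 − 1 = 19; going = 19 × 351 = 6669 mm.

6669 mm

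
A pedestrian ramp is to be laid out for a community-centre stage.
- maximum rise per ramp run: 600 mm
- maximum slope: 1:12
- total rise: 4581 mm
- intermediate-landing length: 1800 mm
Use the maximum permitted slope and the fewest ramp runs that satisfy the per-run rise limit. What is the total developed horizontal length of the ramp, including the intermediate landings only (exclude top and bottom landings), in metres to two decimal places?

67.57 m

4581 / 600 = 7.635 → round up to 8 ramp runs. That means 7 intermediate landings.
Ramp run (horizontal) at 1:12: 4581 × 12 = 54972 mm.
Intermediate landings: 7 × 1800 = 12600 mm.
Total developed length = 54972 + 12600 = 67572 mm.
= 67.57 m.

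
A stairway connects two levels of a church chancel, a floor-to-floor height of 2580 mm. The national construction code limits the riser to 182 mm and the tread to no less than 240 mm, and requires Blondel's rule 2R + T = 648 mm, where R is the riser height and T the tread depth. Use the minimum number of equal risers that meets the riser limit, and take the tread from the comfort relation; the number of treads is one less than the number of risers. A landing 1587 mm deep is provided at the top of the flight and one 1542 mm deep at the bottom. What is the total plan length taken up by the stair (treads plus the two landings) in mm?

2580 / 182 = 14.18, so 15 risers are needed.
Riser R = 2580 / 15 = 172 mm, within the 182 mm limit.
T = 648 − 2·172 = 304 mm, which satisfies the 240 mm minimum.
Treads = 15 − 1 = 14; going = 14 × 304 = 4256 mm.
Add landings: 4256 + 1587 + 1542 = 7385 mm.

7385 mm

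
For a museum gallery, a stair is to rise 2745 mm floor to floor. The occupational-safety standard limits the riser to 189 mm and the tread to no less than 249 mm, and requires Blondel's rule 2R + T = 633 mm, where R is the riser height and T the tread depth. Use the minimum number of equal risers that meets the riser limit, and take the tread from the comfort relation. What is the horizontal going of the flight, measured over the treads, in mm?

3738 mm

At most 189 each: 2745/189 = 14.52, giving 15 risers.
R = 2745 ÷ 15 = 183 mm.
Tread T = 633 − 2 × 183 = 267 mm (≥ 249 mm).
15 risers give 14 treads; going = 14 × 267 = 3738 mm.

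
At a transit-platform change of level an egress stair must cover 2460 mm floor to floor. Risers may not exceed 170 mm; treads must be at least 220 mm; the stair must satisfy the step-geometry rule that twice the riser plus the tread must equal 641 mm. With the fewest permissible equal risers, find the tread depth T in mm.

313 mm

2460 / 170 = 14.47, so 15 risers are needed.
R = 2460 ÷ 15 = 164 mm.
Tread T = 641 − 2 × 164 = 313 mm (≥ 220 mm).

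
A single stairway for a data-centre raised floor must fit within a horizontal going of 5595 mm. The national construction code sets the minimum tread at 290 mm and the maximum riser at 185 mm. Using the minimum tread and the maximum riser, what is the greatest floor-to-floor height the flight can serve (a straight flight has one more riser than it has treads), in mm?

3700 mm

Treads that fit: ⌊5595 / 290⌋ = 19.
Risers = treads + 1 = 20.
Maximum height = 20 × 185 = 3700 mm.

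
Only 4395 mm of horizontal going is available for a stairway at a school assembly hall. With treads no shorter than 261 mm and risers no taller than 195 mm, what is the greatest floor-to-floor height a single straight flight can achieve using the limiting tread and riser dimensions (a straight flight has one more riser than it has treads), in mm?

4395 / 261 = 16.84, so 16 treads fit.
Risers = treads + 1 = 17.
Maximum height = 17 × 195 = 3315 mm.

3315 mm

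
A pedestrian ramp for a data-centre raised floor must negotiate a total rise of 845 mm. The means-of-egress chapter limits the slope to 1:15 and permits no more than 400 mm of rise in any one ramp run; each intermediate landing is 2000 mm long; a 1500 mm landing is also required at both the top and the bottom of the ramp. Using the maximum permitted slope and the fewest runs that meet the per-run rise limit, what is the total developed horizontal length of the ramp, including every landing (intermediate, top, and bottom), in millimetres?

⌈845/400⌉ = 3 ramp runs. That means 2 intermediate landings.
Ramp run (horizontal) at 1:15: 845 × 15 = 12675 mm.
2 intermediate landings contribute 2 × 2000 = 4000 mm.
Top and bottom landings: 2 × 1500 = 3000 mm.
Total = 12675 + 4000 + 3000 = 19675 mm.

19675 mm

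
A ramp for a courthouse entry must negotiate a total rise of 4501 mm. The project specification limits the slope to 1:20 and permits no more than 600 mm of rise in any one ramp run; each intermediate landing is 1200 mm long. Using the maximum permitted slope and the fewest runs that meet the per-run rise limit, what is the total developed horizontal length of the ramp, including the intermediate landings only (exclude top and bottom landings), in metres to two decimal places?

4501 / 600 = 7.50, so 8 ramp runs are needed. That means 7 intermediate landings.
Horizontal run for 4501 mm of rise at 1:20 is 4501 × 20 = 90020 mm.
Intermediate landings: 7 × 1200 = 8400 mm.
Total developed length = 90020 + 8400 = 98420 mm.
= 98.42 m.

98.42 m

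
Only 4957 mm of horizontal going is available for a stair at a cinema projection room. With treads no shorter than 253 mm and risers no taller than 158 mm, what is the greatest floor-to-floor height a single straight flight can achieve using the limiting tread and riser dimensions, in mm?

Treads that fit: ⌊4957 / 253⌋ = 19.
Risers = treads + 1 = 20.
Maximum height = 20 × 158 = 3160 mm.

3160 mm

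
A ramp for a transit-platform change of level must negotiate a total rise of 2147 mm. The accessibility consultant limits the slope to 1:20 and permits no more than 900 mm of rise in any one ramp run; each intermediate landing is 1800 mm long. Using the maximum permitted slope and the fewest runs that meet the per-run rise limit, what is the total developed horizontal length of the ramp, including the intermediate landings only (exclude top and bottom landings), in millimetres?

46540 mm

At most 900 each: 2147/900 = 2.39, giving 3 ramp runs. That means 2 intermediate landings.
Horizontal run for 2147 mm of rise at 1:20 is 2147 × 20 = 42940 mm.
Intermediate landings: 2 × 1800 = 3600 mm.
Developed length = 42940 + 3600 = 46540 mm.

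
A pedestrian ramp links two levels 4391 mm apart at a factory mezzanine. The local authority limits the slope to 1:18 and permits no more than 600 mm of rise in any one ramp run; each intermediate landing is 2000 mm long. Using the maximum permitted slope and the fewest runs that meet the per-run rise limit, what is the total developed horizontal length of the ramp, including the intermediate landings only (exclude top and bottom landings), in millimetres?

At most 600 each: 4391/600 = 7.32, giving 8 ramp runs. That means 7 intermediate landings.
Ramp run (horizontal) at 1:18: 4391 × 18 = 79038 mm.
Intermediate landings: 7 × 2000 = 14000 mm.
Developed length = 79038 + 14000 = 93038 mm.

93038 mm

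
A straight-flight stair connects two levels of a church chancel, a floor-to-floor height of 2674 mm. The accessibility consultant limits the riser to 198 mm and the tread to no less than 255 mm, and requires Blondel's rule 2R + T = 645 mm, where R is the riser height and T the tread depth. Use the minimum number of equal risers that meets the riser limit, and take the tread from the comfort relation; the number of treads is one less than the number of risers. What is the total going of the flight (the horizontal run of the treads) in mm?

At most 198 each: 2674/198 = 13.51, giving 14 risers.
Each riser is 2674/14 = 191 mm (≤ 198 mm).
T = 645 − 2·191 = 263 mm, which satisfies the 255 mm minimum.
Going = (14 − 1) × 263 = 3419 mm.

3419 mm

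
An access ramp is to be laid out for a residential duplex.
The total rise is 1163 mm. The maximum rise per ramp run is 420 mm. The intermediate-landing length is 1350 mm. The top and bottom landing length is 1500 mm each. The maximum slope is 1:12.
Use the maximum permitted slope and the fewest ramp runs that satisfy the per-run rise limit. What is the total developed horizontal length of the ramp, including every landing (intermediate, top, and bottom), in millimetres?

19656 mm

1163 / 420 = 2.77, so 3 ramp runs are needed. That means 2 intermediate landings.
Horizontal run for 1163 mm of rise at 1:12 is 1163 × 12 = 13956 mm.
Intermediate landings: 2 × 1350 = 2700 mm.
Top and bottom landings: 2 × 1500 = 3000 mm.
Total = 13956 + 2700 + 3000 = 19656 mm.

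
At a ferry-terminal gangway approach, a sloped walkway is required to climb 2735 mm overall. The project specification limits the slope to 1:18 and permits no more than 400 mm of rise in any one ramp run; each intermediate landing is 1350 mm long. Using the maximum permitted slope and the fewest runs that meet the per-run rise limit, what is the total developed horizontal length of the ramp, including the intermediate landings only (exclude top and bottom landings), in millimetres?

At most 400 each: 2735/400 = 6.84, giving 7 ramp runs. That means 6 intermediate landings.
Ramp run (horizontal) at 1:18: 2735 × 18 = 49230 mm.
Intermediate landings: 6 × 1350 = 8100 mm.
Developed length = 49230 + 8100 = 57330 mm.

57330 mm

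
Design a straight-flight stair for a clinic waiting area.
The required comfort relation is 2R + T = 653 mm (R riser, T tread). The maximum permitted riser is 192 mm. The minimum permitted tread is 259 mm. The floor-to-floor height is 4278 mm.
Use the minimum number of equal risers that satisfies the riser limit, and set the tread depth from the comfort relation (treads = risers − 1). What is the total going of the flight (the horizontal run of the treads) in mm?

6182 mm

4278 / 192 = 22.281 → round up to 23 risers.
Each riser is 4278/23 = 186 mm (≤ 192 mm).
T = 653 − 2·186 = 281 mm, which satisfies the 259 mm minimum.
23 risers give 22 treads; going = 22 × 281 = 6182 mm.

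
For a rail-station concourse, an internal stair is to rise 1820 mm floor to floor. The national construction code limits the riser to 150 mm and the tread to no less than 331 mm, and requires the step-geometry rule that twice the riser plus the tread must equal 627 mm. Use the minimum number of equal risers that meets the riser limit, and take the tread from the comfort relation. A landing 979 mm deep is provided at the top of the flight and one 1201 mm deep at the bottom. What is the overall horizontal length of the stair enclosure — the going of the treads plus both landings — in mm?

⌈1820/150⌉ = 13 risers.
Each riser is 1820/13 = 140 mm (≤ 150 mm).
Tread T = 627 − 2 × 140 = 347 mm (≥ 331 mm).
Going = (13 − 1) × 347 = 4164 mm.
Enclosure = 4164 + 979 + 1201 = 6344 mm.

6344 mm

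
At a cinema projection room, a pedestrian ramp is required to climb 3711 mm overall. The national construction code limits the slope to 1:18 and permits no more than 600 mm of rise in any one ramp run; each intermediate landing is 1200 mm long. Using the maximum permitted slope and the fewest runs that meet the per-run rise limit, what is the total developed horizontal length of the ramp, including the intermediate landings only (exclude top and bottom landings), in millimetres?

73998 mm

⌈3711/600⌉ = 7 ramp runs. That means 6 intermediate landings.
Horizontal run for 3711 mm of rise at 1:18 is 3711 × 18 = 66798 mm.
6 intermediate landings contribute 6 × 1200 = 7200 mm.
Developed length = 66798 + 7200 = 73998 mm.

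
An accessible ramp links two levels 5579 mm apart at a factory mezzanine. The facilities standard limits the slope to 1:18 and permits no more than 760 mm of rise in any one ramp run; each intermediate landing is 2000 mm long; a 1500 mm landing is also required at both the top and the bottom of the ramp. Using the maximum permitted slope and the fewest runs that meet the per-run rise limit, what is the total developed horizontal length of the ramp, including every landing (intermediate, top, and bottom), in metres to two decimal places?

5579 / 760 = 7.341 → round up to 8 ramp runs. That means 7 intermediate landings.
Ramp run (horizontal) at 1:18: 5579 × 18 = 100422 mm.
Intermediate landings: 7 × 2000 = 14000 mm.
Top and bottom landings: 2 × 1500 = 3000 mm.
Total = 100422 + 14000 + 3000 = 117422 mm.
= 117.42 m.

117.42 m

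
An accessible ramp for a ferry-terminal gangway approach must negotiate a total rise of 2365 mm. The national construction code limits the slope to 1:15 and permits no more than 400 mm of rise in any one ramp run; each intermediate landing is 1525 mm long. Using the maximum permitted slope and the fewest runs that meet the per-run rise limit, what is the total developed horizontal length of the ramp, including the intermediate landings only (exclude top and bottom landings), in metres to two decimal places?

⌈2365/400⌉ = 6 ramp runs. That means 5 intermediate landings.
Ramp run (horizontal) at 1:15: 2365 × 15 = 35475 mm.
5 intermediate landings contribute 5 × 1525 = 7625 mm.
Total developed length = 35475 + 7625 = 43100 mm.
= 43.10 m.

43.10 m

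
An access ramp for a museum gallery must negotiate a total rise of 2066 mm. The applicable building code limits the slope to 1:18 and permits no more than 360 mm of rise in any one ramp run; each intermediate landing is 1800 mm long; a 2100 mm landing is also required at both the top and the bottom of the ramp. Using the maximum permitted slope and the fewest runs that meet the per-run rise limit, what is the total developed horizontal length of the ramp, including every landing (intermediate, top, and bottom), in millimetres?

⌈2066/360⌉ = 6 ramp runs. That means 5 intermediate landings.
Ramp run (horizontal) at 1:18: 2066 × 18 = 37188 mm.
5 intermediate landings contribute 5 × 1800 = 9000 mm.
Top and bottom landings: 2 × 2100 = 4200 mm.
Total = 37188 + 9000 + 4200 = 50388 mm.

50388 mm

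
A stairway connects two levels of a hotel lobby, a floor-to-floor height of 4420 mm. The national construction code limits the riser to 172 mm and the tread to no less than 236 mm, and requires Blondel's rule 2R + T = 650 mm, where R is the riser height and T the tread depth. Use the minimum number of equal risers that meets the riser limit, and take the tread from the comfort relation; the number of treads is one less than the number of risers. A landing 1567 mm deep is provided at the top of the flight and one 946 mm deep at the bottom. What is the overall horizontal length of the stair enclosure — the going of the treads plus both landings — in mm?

10263 mm

At most 172 each: 4420/172 = 25.70, giving 26 risers.
R = 4420 ÷ 26 = 170 mm.
T = 650 − 2·170 = 310 mm, which satisfies the 236 mm minimum.
Treads = 26 − 1 = 25; going = 25 × 310 = 7750 mm.
Add landings: 7750 + 1567 + 946 = 10263 mm.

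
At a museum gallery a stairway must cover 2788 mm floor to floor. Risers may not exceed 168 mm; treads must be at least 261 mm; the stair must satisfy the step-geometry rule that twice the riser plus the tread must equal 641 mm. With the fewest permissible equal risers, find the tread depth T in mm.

2788 / 168 = 16.595 → round up to 17 risers.
Each riser is 2788/17 = 164 mm (≤ 168 mm).
Tread T = 641 − 2 × 164 = 313 mm (≥ 261 mm).

313 mm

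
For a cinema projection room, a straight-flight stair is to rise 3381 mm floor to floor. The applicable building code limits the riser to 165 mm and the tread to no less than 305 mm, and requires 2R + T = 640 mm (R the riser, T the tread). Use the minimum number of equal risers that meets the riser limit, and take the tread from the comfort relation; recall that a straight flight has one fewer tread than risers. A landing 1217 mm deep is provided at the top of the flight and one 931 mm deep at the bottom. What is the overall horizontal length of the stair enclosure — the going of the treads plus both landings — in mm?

At most 165 each: 3381/165 = 20.49, giving 21 risers.
Riser R = 3381 / 21 = 161 mm, within the 165 mm limit.
From 2R + T = 640: T = 640 − 322 = 318 mm.
Treads = 21 − 1 = 20; going = 20 × 318 = 6360 mm.
Add landings: 6360 + 1217 + 931 = 8508 mm.

8508 mm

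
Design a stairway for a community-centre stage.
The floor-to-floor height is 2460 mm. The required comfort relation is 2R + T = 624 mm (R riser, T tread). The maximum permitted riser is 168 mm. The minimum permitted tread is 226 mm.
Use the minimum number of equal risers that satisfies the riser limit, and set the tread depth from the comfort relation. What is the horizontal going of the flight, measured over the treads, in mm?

⌈2460/168⌉ = 15 risers.
Each riser is 2460/15 = 164 mm (≤ 168 mm).
T = 624 − 2·164 = 296 mm, which satisfies the 226 mm minimum.
Treads = 15 − 1 = 14; going = 14 × 296 = 4144 mm.

4144 mm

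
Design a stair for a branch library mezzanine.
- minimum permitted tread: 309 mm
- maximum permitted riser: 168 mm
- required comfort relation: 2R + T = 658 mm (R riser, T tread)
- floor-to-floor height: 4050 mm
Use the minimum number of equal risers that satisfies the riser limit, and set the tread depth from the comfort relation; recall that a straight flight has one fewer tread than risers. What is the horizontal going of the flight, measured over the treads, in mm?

At most 168 each: 4050/168 = 24.11, giving 25 risers.
Each riser is 4050/25 = 162 mm (≤ 168 mm).
Tread T = 658 − 2 × 162 = 334 mm (≥ 309 mm).
Treads = 25 − 1 = 24; going = 24 × 334 = 8016 mm.

8016 mm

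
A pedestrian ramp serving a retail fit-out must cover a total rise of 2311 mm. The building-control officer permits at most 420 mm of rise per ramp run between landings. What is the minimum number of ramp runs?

2311 / 420 = 5.502 → round up to 6 ramp runs.

6 runs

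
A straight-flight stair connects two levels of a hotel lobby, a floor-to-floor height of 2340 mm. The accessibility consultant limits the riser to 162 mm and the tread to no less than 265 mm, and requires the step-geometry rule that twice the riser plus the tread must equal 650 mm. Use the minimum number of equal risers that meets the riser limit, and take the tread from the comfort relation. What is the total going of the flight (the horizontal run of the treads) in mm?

2340 / 162 = 14.444 → round up to 15 risers.
Each riser is 2340/15 = 156 mm (≤ 162 mm).
Tread T = 650 − 2 × 156 = 338 mm (≥ 265 mm).
15 risers give 14 treads; going = 14 × 338 = 4732 mm.

4732 mm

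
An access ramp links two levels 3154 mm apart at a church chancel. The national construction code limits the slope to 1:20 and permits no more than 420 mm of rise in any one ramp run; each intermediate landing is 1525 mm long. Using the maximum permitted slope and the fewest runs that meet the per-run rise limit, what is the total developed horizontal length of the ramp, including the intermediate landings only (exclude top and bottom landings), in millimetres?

73755 mm

3154 / 420 = 7.51, so 8 ramp runs are needed. That means 7 intermediate landings.
Horizontal run for 3154 mm of rise at 1:20 is 3154 × 20 = 63080 mm.
7 intermediate landings contribute 7 × 1525 = 10675 mm.
Developed length = 63080 + 10675 = 73755 mm.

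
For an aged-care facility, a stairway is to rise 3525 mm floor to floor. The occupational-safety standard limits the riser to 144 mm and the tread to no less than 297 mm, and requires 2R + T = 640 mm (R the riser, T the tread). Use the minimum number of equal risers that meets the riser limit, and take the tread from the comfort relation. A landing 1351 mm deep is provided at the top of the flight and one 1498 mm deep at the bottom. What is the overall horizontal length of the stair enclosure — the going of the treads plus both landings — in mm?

At most 144 each: 3525/144 = 24.48, giving 25 risers.
Riser R = 3525 / 25 = 141 mm, within the 144 mm limit.
Tread T = 640 − 2 × 141 = 358 mm (≥ 297 mm).
Going = (25 − 1) × 358 = 8592 mm.
Enclosure = 8592 + 1351 + 1498 = 11441 mm.

11441 mm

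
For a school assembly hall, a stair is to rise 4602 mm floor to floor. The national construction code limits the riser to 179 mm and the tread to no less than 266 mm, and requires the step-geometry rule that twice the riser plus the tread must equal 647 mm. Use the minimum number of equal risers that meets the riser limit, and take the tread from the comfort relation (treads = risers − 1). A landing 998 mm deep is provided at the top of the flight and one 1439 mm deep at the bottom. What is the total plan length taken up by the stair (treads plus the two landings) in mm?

9762 mm

4602 / 179 = 25.71, so 26 risers are needed.
Riser R = 4602 / 26 = 177 mm, within the 179 mm limit.
Tread T = 647 − 2 × 177 = 293 mm (≥ 266 mm).
Going = (26 − 1) × 293 = 7325 mm.
Enclosure = 7325 + 998 + 1439 = 9762 mm.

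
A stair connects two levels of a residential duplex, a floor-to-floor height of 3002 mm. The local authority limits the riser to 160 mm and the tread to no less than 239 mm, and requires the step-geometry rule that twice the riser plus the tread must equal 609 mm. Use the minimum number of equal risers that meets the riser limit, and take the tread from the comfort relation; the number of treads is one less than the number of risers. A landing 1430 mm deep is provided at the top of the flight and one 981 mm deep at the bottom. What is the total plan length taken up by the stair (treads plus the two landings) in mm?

7685 mm

3002 / 160 = 18.762 → round up to 19 risers.
Riser R = 3002 / 19 = 158 mm, within the 160 mm limit.
Tread T = 609 − 2 × 158 = 293 mm (≥ 239 mm).
19 risers give 18 treads; going = 18 × 293 = 5274 mm.
Enclosure = 5274 + 1430 + 981 = 7685 mm.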